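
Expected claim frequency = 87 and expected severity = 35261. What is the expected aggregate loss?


E[S] = E[N] * E[X]
= 87 * 35261
= 3.0677e+06


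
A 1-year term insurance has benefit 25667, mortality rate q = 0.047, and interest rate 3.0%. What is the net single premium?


NSP = benefit * q * v
v = 1/(1+i) = 0.970874
NSP = 25667 * 0.047 * 0.970874
= 1171.2126


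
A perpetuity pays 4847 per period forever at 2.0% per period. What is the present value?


PV = PMT / i
= 4847 / 0.02
= 242350.0


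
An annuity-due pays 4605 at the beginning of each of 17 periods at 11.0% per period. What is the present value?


PV_due = PMT * (1-(1+i)^(-n))/i * (1+i)
PV_immediate = 34762.1982
PV_due = 34762.1982 * 1.11
= 38586.04


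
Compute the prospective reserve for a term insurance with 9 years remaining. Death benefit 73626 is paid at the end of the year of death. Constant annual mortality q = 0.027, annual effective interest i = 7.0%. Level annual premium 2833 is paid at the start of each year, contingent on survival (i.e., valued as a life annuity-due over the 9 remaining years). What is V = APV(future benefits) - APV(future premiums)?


v = 1/(1+i) = 0.934579
APV(future benefits) per unit = sum_{k=0}^{8} k_p_x * q * v^(k+1) = 0.160005
APV(future benefits) = 73626 * 0.160005 = 11780.4923
Life annuity-due factor ä_{x:9} = sum_{k=0}^{8} k_p_x * v^k = 6.34092
APV(future premiums) = 2833 * 6.34092 = 17963.8252
V = 11780.4923 - 17963.8252
= -6183.3329


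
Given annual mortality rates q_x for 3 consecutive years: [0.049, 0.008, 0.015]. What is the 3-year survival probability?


p_k = 1 - q_k for each year
Survival = product of (1 - q_k)
= 0.951 * 0.992 * 0.985
= 0.9292


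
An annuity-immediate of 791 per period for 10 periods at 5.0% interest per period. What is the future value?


FV = PMT * ((1+i)^n - 1) / i
= 791 * ((1.05)^10 - 1) / 0.05
= 791 * (1.628895 - 1) / 0.05
= 9949.113


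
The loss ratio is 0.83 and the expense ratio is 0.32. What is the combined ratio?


Combined ratio = loss ratio + expense ratio
= 0.83 + 0.32
= 1.15


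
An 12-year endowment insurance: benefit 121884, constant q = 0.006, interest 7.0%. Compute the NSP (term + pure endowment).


Term component = 5647.6178
Pure endowment = 12_p_x * v^12 * benefit = 0.930329 * 0.444012 * 121884 = 50347.5079
NSP = 55995.1257


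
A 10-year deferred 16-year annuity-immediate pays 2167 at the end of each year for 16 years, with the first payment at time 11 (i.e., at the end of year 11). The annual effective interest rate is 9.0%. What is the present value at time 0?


PV at time 10 of the 16-year annuity-immediate:
a_n = 2167 * (1-(1+0.09)^(-16))/0.09 = 18013.3136
Discount back 10 years to time 0:
PV = 18013.3136 * (1+0.09)^(-10)
= 18013.3136 * 0.422411
= 7609.0183


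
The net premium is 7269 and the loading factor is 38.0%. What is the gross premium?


Gross = net * (1 + loading)
= 7269 * (1 + 0.38)
= 7269 * 1.38
= 10031.22


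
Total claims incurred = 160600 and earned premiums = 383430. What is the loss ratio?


Loss ratio = claims / premiums
= 160600 / 383430
= 0.4189


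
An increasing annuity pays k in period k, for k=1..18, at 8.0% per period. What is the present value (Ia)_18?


(Ia)_n = sum_{k=1}^{n} k * v^k, v = 1/(1+i)
v = 0.925926
Sum computed term by term:
(Ia)_18 = 70.2144


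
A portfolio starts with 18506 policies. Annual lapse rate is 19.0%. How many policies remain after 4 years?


remaining = initial * (1 - lapse)^years
= 18506 * (1 - 0.19)^4
= 18506 * 0.430467
= 7966.2262


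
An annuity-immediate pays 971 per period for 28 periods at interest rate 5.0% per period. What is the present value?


PV = PMT * (1 - (1+i)^(-n)) / i
= 971 * (1 - (1+0.05)^(-28)) / 0.05
= 971 * (1 - 0.255094) / 0.05
= 971 * 14.898127
= 14466.0816


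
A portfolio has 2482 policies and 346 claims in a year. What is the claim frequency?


frequency = claims / policies
= 346 / 2482
= 0.1394


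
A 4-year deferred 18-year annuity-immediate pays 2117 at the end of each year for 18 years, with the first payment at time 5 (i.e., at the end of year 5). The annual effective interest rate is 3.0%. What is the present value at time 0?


PV at time 4 of the 18-year annuity-immediate:
a_n = 2117 * (1-(1+0.03)^(-18))/0.03 = 29116.1872
Discount back 4 years to time 0:
PV = 29116.1872 * (1+0.03)^(-4)
= 29116.1872 * 0.888487
= 25869.3552


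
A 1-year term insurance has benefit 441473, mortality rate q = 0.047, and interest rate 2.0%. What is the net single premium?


NSP = benefit * q * v
v = 1/(1+i) = 0.980392
NSP = 441473 * 0.047 * 0.980392
= 20342.3833


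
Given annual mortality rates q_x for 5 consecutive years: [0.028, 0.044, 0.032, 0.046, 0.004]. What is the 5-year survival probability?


p_k = 1 - q_k for each year
Survival = product of (1 - q_k)
= 0.972 * 0.956 * 0.968 * 0.954 * 0.996
= 0.8547


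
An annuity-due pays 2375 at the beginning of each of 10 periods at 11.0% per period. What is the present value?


PV_due = PMT * (1-(1+i)^(-n))/i * (1+i)
PV_immediate = 13986.926
PV_due = 13986.926 * 1.11
= 15525.4879


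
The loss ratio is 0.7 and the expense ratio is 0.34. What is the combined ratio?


Combined ratio = loss ratio + expense ratio
= 0.7 + 0.34
= 1.04


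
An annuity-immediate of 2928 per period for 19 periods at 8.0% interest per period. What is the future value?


FV = PMT * ((1+i)^n - 1) / i
= 2928 * ((1.08)^19 - 1) / 0.08
= 2928 * (4.315701 - 1) / 0.08
= 121354.6588


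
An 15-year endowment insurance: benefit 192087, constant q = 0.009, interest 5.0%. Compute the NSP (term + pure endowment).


Term component = 16994.3614
Pure endowment = 15_p_x * v^15 * benefit = 0.873182 * 0.481017 * 192087 = 80679.5199
NSP = 97673.8812


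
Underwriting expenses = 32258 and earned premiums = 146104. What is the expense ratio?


Expense ratio = expenses / premiums
= 32258 / 146104
= 0.2208


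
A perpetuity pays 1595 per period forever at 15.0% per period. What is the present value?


PV = PMT / i
= 1595 / 0.15
= 10633.3333


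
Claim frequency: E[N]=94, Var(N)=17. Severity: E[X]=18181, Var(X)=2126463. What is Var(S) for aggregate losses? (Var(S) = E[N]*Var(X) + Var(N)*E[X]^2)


Var(S) = E[N]*Var(X) + Var(N)*E[X]^2
= 94*2126463 + 17*18181^2
= 199887522 + 5619328937
= 5.8192e+09


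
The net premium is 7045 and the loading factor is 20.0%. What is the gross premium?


Gross = net * (1 + loading)
= 7045 * (1 + 0.2)
= 7045 * 1.2
= 8454.0


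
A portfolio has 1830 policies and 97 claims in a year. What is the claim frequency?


frequency = claims / policies
= 97 / 1830
= 0.053


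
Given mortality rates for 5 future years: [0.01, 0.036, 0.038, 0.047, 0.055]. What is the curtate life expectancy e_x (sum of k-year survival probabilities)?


e_x = sum_{k=1}^{n} k_p_x
k_p_x values:
  1_p_x = 0.99
  2_p_x = 0.95436
  3_p_x = 0.918094
  4_p_x = 0.874944
  5_p_x = 0.826822
e_x = 4.5642


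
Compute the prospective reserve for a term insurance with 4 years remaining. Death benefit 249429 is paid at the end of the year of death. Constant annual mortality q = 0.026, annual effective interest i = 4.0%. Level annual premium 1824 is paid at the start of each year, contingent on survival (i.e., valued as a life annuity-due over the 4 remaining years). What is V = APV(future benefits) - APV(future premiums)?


v = 1/(1+i) = 0.961538
APV(future benefits) per unit = sum_{k=0}^{3} k_p_x * q * v^(k+1) = 0.090877
APV(future benefits) = 249429 * 0.090877 = 22667.3883
Life annuity-due factor ä_{x:4} = sum_{k=0}^{3} k_p_x * v^k = 3.635085
APV(future premiums) = 1824 * 3.635085 = 6630.3944
V = 22667.3883 - 6630.3944
= 16036.9938


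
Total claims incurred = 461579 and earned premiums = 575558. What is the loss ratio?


Loss ratio = claims / premiums
= 461579 / 575558
= 0.802


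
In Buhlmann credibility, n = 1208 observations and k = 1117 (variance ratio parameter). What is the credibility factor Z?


Z = n / (n + k)
= 1208 / (1208 + 1117)
= 1208 / 2325
= 0.5196


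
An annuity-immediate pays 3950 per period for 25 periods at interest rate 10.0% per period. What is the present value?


PV = PMT * (1 - (1+i)^(-n)) / i
= 3950 * (1 - (1+0.1)^(-25)) / 0.1
= 3950 * (1 - 0.092296) / 0.1
= 3950 * 9.07704
= 35854.3081


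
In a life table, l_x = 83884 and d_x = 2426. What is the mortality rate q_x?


q_x = d_x / l_x
= 2426 / 83884
= 0.0289


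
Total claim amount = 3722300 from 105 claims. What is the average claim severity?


severity = total / number
= 3722300 / 105
= 35450.4762


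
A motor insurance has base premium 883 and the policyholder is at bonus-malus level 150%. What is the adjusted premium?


adjusted = base * BM_level / 100
= 883 * 150 / 100
= 883 * 1.5
= 1324.5


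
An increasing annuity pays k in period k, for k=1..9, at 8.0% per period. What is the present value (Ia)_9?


(Ia)_n = sum_{k=1}^{n} k * v^k, v = 1/(1+i)
v = 0.925926
Sum computed term by term:
(Ia)_9 = 28.055


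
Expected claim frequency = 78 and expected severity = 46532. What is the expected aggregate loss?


E[S] = E[N] * E[X]
= 78 * 46532
= 3.6295e+06


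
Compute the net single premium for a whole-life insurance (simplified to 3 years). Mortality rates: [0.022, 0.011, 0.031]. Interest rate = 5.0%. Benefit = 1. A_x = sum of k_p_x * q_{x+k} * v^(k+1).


v = 0.952381
Year 0: k_p_x=1.0, q=0.022, term=0.020952
Year 1: k_p_x=0.978, q=0.011, term=0.009758
Year 2: k_p_x=0.967242, q=0.031, term=0.025902
A_x = 0.0566


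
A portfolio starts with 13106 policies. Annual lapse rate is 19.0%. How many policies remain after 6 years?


remaining = initial * (1 - lapse)^years
= 13106 * (1 - 0.19)^6
= 13106 * 0.28243
= 3701.5215


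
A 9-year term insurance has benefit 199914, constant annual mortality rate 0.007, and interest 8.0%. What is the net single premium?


NSP = benefit * sum_{k=0}^{n-1} k_p_x * q * v^(k+1)
With constant q=0.007, v=0.925926
Sum = 0.042676
NSP = 199914 * 0.042676
= 8531.4788


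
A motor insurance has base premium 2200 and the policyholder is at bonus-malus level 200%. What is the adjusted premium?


adjusted = base * BM_level / 100
= 2200 * 200 / 100
= 2200 * 2.0
= 4400.0


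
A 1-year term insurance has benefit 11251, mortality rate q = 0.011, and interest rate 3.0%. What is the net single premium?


NSP = benefit * q * v
v = 1/(1+i) = 0.970874
NSP = 11251 * 0.011 * 0.970874
= 120.1563


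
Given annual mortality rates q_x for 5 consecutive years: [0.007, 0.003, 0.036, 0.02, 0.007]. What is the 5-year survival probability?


p_k = 1 - q_k for each year
Survival = product of (1 - q_k)
= 0.993 * 0.997 * 0.964 * 0.98 * 0.993
= 0.9287


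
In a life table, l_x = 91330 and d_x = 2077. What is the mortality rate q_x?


q_x = d_x / l_x
= 2077 / 91330
= 0.0227


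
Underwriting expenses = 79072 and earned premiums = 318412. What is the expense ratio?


Expense ratio = expenses / premiums
= 79072 / 318412
= 0.2483


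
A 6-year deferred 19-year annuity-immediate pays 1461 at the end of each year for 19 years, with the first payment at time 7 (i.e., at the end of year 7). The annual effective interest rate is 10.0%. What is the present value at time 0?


PV at time 6 of the 19-year annuity-immediate:
a_n = 1461 * (1-(1+0.1)^(-19))/0.1 = 12221.1483
Discount back 6 years to time 0:
PV = 12221.1483 * (1+0.1)^(-6)
= 12221.1483 * 0.564474
= 6898.5196


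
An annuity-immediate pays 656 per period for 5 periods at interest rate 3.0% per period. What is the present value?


PV = PMT * (1 - (1+i)^(-n)) / i
= 656 * (1 - (1+0.03)^(-5)) / 0.03
= 656 * (1 - 0.862609) / 0.03
= 656 * 4.579707
= 3004.2879


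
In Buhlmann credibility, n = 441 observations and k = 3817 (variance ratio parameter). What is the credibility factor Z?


Z = n / (n + k)
= 441 / (441 + 3817)
= 441 / 4258
= 0.1036


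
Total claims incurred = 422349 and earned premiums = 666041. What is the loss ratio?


Loss ratio = claims / premiums
= 422349 / 666041
= 0.6341


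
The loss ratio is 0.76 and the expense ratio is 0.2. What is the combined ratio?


Combined ratio = loss ratio + expense ratio
= 0.76 + 0.2
= 0.96


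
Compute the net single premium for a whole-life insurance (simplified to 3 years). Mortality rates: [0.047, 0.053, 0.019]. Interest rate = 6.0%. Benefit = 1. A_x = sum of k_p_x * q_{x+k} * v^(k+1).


v = 0.943396
Year 0: k_p_x=1.0, q=0.047, term=0.04434
Year 1: k_p_x=0.953, q=0.053, term=0.044953
Year 2: k_p_x=0.902491, q=0.019, term=0.014397
A_x = 0.1037


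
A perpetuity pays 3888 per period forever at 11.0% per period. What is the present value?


PV = PMT / i
= 3888 / 0.11
= 35345.4545


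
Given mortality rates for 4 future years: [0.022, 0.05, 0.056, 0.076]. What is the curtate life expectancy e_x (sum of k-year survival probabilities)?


e_x = sum_{k=1}^{n} k_p_x
k_p_x values:
  1_p_x = 0.978
  2_p_x = 0.9291
  3_p_x = 0.87707
  4_p_x = 0.810413
e_x = 3.5946


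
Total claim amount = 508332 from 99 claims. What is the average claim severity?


severity = total / number
= 508332 / 99
= 5134.6667


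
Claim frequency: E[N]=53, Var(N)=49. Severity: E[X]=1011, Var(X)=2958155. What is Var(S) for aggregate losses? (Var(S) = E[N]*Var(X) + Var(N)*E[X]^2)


Var(S) = E[N]*Var(X) + Var(N)*E[X]^2
= 53*2958155 + 49*1011^2
= 156782215 + 50083929
= 2.0687e+08


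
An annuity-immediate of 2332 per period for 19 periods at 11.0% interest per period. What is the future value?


FV = PMT * ((1+i)^n - 1) / i
= 2332 * ((1.11)^19 - 1) / 0.11
= 2332 * (7.263344 - 1) / 0.11
= 132782.887


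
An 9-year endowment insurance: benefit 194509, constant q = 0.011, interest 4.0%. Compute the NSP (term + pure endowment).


Term component = 15270.2825
Pure endowment = 9_p_x * v^9 * benefit = 0.905246 * 0.702587 * 194509 = 123710.4173
NSP = 138980.6998


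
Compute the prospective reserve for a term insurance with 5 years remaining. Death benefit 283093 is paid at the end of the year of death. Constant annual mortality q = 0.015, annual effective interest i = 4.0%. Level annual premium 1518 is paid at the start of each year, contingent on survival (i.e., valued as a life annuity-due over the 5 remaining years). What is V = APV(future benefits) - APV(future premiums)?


v = 1/(1+i) = 0.961538
APV(future benefits) per unit = sum_{k=0}^{4} k_p_x * q * v^(k+1) = 0.064881
APV(future benefits) = 283093 * 0.064881 = 18367.2506
Life annuity-due factor ä_{x:5} = sum_{k=0}^{4} k_p_x * v^k = 4.49839
APV(future premiums) = 1518 * 4.49839 = 6828.556
V = 18367.2506 - 6828.556
= 11538.6946


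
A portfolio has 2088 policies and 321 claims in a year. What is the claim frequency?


frequency = claims / policies
= 321 / 2088
= 0.1537


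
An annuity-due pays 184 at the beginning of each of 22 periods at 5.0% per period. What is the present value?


PV_due = PMT * (1-(1+i)^(-n))/i * (1+i)
PV_immediate = 2421.9925
PV_due = 2421.9925 * 1.05
= 2543.0921


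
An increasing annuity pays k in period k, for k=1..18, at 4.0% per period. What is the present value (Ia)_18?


(Ia)_n = sum_{k=1}^{n} k * v^k, v = 1/(1+i)
v = 0.961538
Sum computed term by term:
(Ia)_18 = 107.0091


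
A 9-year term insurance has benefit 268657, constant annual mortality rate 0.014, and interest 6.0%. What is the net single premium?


NSP = benefit * sum_{k=0}^{n-1} k_p_x * q * v^(k+1)
With constant q=0.014, v=0.943396
Sum = 0.090553
NSP = 268657 * 0.090553
= 24327.7292


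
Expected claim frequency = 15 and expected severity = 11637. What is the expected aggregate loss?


E[S] = E[N] * E[X]
= 15 * 11637
= 174555


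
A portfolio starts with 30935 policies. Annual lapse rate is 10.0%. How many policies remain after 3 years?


remaining = initial * (1 - lapse)^years
= 30935 * (1 - 0.1)^3
= 30935 * 0.729
= 22551.615


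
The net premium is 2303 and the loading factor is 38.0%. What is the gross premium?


Gross = net * (1 + loading)
= 2303 * (1 + 0.38)
= 2303 * 1.38
= 3178.14


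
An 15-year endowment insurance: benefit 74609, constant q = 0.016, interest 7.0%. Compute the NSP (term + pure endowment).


Term component = 9930.8764
Pure endowment = 15_p_x * v^15 * benefit = 0.785103 * 0.362446 * 74609 = 21230.5395
NSP = 31161.4159


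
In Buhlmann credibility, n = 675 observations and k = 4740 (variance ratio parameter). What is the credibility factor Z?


Z = n / (n + k)
= 675 / (675 + 4740)
= 675 / 5415
= 0.1247


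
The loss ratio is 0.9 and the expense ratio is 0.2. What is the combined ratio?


Combined ratio = loss ratio + expense ratio
= 0.9 + 0.2
= 1.1


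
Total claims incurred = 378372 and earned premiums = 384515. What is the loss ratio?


Loss ratio = claims / premiums
= 378372 / 384515
= 0.984


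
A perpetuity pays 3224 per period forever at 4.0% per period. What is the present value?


PV = PMT / i
= 3224 / 0.04
= 80600.0


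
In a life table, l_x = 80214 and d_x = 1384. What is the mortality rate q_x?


q_x = d_x / l_x
= 1384 / 80214
= 0.0173


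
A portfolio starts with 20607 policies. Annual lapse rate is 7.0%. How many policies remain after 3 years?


remaining = initial * (1 - lapse)^years
= 20607 * (1 - 0.07)^3
= 20607 * 0.804357
= 16575.3847


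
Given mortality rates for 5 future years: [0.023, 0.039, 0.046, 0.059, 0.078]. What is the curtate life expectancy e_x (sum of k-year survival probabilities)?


e_x = sum_{k=1}^{n} k_p_x
k_p_x values:
  1_p_x = 0.977
  2_p_x = 0.938897
  3_p_x = 0.895708
  4_p_x = 0.842861
  5_p_x = 0.777118
e_x = 4.4316


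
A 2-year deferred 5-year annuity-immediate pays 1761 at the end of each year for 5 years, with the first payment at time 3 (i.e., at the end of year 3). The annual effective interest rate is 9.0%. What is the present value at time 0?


PV at time 2 of the 5-year annuity-immediate:
a_n = 1761 * (1-(1+0.09)^(-5))/0.09 = 6849.6759
Discount back 2 years to time 0:
PV = 6849.6759 * (1+0.09)^(-2)
= 6849.6759 * 0.84168
= 5765.2351


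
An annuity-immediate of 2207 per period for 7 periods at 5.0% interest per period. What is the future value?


FV = PMT * ((1+i)^n - 1) / i
= 2207 * ((1.05)^7 - 1) / 0.05
= 2207 * (1.4071 - 1) / 0.05
= 17969.4127


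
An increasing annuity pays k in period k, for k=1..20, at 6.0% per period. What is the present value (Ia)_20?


(Ia)_n = sum_{k=1}^{n} k * v^k, v = 1/(1+i)
v = 0.943396
Sum computed term by term:
(Ia)_20 = 98.7004


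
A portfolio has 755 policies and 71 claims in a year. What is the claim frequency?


frequency = claims / policies
= 71 / 755
= 0.094


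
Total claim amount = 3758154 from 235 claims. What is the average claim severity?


severity = total / number
= 3758154 / 235
= 15992.1447


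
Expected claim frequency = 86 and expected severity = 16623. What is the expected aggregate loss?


E[S] = E[N] * E[X]
= 86 * 16623
= 1.4296e+06


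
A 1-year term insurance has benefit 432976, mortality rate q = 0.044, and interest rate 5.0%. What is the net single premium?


NSP = benefit * q * v
v = 1/(1+i) = 0.952381
NSP = 432976 * 0.044 * 0.952381
= 18143.7562


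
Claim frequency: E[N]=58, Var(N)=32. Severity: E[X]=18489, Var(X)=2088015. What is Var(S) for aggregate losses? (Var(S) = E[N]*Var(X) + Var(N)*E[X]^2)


Var(S) = E[N]*Var(X) + Var(N)*E[X]^2
= 58*2088015 + 32*18489^2
= 121104870 + 10938979872
= 1.1060e+10


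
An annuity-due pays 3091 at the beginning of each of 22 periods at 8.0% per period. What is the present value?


PV_due = PMT * (1-(1+i)^(-n))/i * (1+i)
PV_immediate = 31530.4987
PV_due = 31530.4987 * 1.08
= 34052.9386


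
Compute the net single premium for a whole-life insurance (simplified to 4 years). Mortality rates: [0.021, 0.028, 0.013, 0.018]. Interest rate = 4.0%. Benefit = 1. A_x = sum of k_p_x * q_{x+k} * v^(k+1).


v = 0.961538
Year 0: k_p_x=1.0, q=0.021, term=0.020192
Year 1: k_p_x=0.979, q=0.028, term=0.025344
Year 2: k_p_x=0.951588, q=0.013, term=0.010997
Year 3: k_p_x=0.939217, q=0.018, term=0.014451
A_x = 0.071


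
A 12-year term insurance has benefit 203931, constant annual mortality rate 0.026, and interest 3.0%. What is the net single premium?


NSP = benefit * sum_{k=0}^{n-1} k_p_x * q * v^(k+1)
With constant q=0.026, v=0.970874
Sum = 0.226905
NSP = 203931 * 0.226905
= 46272.8883


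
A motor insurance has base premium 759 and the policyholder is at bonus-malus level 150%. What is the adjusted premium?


adjusted = base * BM_level / 100
= 759 * 150 / 100
= 759 * 1.5
= 1138.5


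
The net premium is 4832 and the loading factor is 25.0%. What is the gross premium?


Gross = net * (1 + loading)
= 4832 * (1 + 0.25)
= 4832 * 1.25
= 6040.0


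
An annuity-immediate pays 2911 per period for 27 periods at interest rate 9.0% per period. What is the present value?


PV = PMT * (1 - (1+i)^(-n)) / i
= 2911 * (1 - (1+0.09)^(-27)) / 0.09
= 2911 * (1 - 0.097608) / 0.09
= 2911 * 10.02658
= 29187.3742


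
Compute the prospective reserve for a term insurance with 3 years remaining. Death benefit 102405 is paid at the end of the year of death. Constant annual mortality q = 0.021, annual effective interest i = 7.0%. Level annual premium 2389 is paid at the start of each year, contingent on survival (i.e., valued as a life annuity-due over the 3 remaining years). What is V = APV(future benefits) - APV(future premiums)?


v = 1/(1+i) = 0.934579
APV(future benefits) per unit = sum_{k=0}^{2} k_p_x * q * v^(k+1) = 0.054013
APV(future benefits) = 102405 * 0.054013 = 5531.2049
Life annuity-due factor ä_{x:3} = sum_{k=0}^{2} k_p_x * v^k = 2.752093
APV(future premiums) = 2389 * 2.752093 = 6574.7496
V = 5531.2049 - 6574.7496
= -1043.5447


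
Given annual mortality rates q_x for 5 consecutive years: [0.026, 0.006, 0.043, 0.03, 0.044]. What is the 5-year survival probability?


p_k = 1 - q_k for each year
Survival = product of (1 - q_k)
= 0.974 * 0.994 * 0.957 * 0.97 * 0.956
= 0.8592


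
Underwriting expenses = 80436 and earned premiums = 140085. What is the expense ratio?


Expense ratio = expenses / premiums
= 80436 / 140085
= 0.5742


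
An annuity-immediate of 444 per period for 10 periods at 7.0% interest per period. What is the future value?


FV = PMT * ((1+i)^n - 1) / i
= 444 * ((1.07)^10 - 1) / 0.07
= 444 * (1.967151 - 1) / 0.07
= 6134.5029


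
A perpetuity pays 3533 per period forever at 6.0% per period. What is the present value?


PV = PMT / i
= 3533 / 0.06
= 58883.3333


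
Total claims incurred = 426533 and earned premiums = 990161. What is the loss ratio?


Loss ratio = claims / premiums
= 426533 / 990161
= 0.4308


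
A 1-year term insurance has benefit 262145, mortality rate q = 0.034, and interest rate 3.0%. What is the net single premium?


NSP = benefit * q * v
v = 1/(1+i) = 0.970874
NSP = 262145 * 0.034 * 0.970874
= 8653.3301


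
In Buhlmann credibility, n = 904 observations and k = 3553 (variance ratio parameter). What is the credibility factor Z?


Z = n / (n + k)
= 904 / (904 + 3553)
= 904 / 4457
= 0.2028


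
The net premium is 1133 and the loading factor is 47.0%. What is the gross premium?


Gross = net * (1 + loading)
= 1133 * (1 + 0.47)
= 1133 * 1.47
= 1665.51


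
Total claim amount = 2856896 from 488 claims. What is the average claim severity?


severity = total / number
= 2856896 / 488
= 5854.2951


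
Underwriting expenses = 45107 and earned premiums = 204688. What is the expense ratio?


Expense ratio = expenses / premiums
= 45107 / 204688
= 0.2204


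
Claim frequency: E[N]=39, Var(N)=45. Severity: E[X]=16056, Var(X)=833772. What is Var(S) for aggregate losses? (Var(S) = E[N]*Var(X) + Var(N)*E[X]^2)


Var(S) = E[N]*Var(X) + Var(N)*E[X]^2
= 39*833772 + 45*16056^2
= 32517108 + 11600781120
= 1.1633e+10


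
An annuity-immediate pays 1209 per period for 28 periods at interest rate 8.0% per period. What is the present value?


PV = PMT * (1 - (1+i)^(-n)) / i
= 1209 * (1 - (1+0.08)^(-28)) / 0.08
= 1209 * (1 - 0.115914) / 0.08
= 1209 * 11.051078
= 13360.7539


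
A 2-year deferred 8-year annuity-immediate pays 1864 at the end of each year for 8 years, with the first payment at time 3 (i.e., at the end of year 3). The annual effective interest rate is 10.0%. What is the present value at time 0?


PV at time 2 of the 8-year annuity-immediate:
a_n = 1864 * (1-(1+0.1)^(-8))/0.1 = 9944.3024
Discount back 2 years to time 0:
PV = 9944.3024 * (1+0.1)^(-2)
= 9944.3024 * 0.826446
= 8218.4318


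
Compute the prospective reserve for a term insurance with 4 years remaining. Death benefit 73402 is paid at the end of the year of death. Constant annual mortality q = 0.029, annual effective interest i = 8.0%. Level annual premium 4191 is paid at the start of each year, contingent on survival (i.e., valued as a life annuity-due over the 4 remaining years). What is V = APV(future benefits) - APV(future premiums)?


v = 1/(1+i) = 0.925926
APV(future benefits) per unit = sum_{k=0}^{3} k_p_x * q * v^(k+1) = 0.092214
APV(future benefits) = 73402 * 0.092214 = 6768.6605
Life annuity-due factor ä_{x:4} = sum_{k=0}^{3} k_p_x * v^k = 3.434161
APV(future premiums) = 4191 * 3.434161 = 14392.567
V = 6768.6605 - 14392.567
= -7623.9064


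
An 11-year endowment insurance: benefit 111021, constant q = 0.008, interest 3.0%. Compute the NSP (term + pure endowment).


Term component = 7915.6556
Pure endowment = 11_p_x * v^11 * benefit = 0.915437 * 0.722421 * 111021 = 73421.6359
NSP = 81337.2915


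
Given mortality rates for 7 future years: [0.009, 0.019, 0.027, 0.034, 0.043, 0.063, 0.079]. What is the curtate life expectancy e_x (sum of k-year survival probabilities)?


e_x = sum_{k=1}^{n} k_p_x
k_p_x values:
  1_p_x = 0.991
  2_p_x = 0.972171
  3_p_x = 0.945922
  4_p_x = 0.913761
  5_p_x = 0.874469
  6_p_x = 0.819378
  7_p_x = 0.754647
e_x = 6.2713


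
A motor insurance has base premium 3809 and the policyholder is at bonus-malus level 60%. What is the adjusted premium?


adjusted = base * BM_level / 100
= 3809 * 60 / 100
= 3809 * 0.6
= 2285.4


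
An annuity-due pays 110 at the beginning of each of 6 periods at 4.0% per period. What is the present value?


PV_due = PMT * (1-(1+i)^(-n))/i * (1+i)
PV_immediate = 576.6351
PV_due = 576.6351 * 1.04
= 599.7005


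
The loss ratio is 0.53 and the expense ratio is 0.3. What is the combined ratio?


Combined ratio = loss ratio + expense ratio
= 0.53 + 0.3
= 0.83


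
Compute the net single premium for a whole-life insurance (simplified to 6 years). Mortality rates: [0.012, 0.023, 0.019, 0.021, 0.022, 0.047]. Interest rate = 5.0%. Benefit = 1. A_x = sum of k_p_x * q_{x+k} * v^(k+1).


v = 0.952381
Year 0: k_p_x=1.0, q=0.012, term=0.011429
Year 1: k_p_x=0.988, q=0.023, term=0.020611
Year 2: k_p_x=0.965276, q=0.019, term=0.015843
Year 3: k_p_x=0.946936, q=0.021, term=0.01636
Year 4: k_p_x=0.92705, q=0.022, term=0.01598
Year 5: k_p_x=0.906655, q=0.047, term=0.031798
A_x = 0.112


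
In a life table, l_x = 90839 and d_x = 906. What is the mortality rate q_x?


q_x = d_x / l_x
= 906 / 90839
= 0.01


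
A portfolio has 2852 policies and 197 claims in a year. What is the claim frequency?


frequency = claims / policies
= 197 / 2852
= 0.0691


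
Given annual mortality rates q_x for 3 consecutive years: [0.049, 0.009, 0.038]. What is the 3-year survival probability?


p_k = 1 - q_k for each year
Survival = product of (1 - q_k)
= 0.951 * 0.991 * 0.962
= 0.9066


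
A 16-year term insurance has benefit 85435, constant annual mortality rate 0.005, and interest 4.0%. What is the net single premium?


NSP = benefit * sum_{k=0}^{n-1} k_p_x * q * v^(k+1)
With constant q=0.005, v=0.961538
Sum = 0.05636
NSP = 85435 * 0.05636
= 4815.1121


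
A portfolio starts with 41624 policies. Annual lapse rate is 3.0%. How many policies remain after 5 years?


remaining = initial * (1 - lapse)^years
= 41624 * (1 - 0.03)^5
= 41624 * 0.858734
= 35743.9451


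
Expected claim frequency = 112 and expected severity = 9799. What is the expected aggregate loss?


E[S] = E[N] * E[X]
= 112 * 9799
= 1.0975e+06


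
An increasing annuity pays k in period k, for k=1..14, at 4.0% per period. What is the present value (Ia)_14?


(Ia)_n = sum_{k=1}^{n} k * v^k, v = 1/(1+i)
v = 0.961538
Sum computed term by term:
(Ia)_14 = 72.5249


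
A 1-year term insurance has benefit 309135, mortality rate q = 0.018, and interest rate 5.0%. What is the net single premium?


NSP = benefit * q * v
v = 1/(1+i) = 0.952381
NSP = 309135 * 0.018 * 0.952381
= 5299.4571


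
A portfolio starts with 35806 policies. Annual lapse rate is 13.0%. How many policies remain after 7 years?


remaining = initial * (1 - lapse)^years
= 35806 * (1 - 0.13)^7
= 35806 * 0.377255
= 13507.9852


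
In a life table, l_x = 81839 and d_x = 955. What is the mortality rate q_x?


q_x = d_x / l_x
= 955 / 81839
= 0.0117


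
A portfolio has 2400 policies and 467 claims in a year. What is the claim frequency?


frequency = claims / policies
= 467 / 2400
= 0.1946


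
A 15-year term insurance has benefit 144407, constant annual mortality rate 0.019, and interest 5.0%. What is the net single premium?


NSP = benefit * sum_{k=0}^{n-1} k_p_x * q * v^(k+1)
With constant q=0.019, v=0.952381
Sum = 0.176028
NSP = 144407 * 0.176028
= 25419.6484


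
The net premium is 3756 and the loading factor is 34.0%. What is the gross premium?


Gross = net * (1 + loading)
= 3756 * (1 + 0.34)
= 3756 * 1.34
= 5033.04


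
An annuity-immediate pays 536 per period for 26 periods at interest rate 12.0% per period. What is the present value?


PV = PMT * (1 - (1+i)^(-n)) / i
= 536 * (1 - (1+0.12)^(-26)) / 0.12
= 536 * (1 - 0.052521) / 0.12
= 536 * 7.89566
= 4232.0737


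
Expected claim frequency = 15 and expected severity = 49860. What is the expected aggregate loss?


E[S] = E[N] * E[X]
= 15 * 49860
= 747900


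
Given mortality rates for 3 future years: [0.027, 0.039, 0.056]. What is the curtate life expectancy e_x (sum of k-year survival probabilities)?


e_x = sum_{k=1}^{n} k_p_x
k_p_x values:
  1_p_x = 0.973
  2_p_x = 0.935053
  3_p_x = 0.88269
e_x = 2.7907


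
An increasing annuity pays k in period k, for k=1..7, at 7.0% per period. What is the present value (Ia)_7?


(Ia)_n = sum_{k=1}^{n} k * v^k, v = 1/(1+i)
v = 0.934579
Sum computed term by term:
(Ia)_7 = 20.1042


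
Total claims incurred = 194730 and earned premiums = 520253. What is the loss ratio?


Loss ratio = claims / premiums
= 194730 / 520253
= 0.3743


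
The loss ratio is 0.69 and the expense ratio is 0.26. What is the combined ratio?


Combined ratio = loss ratio + expense ratio
= 0.69 + 0.26
= 0.95


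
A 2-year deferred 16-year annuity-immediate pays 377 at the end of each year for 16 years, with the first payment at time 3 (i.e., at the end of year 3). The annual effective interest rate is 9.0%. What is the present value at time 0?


PV at time 2 of the 16-year annuity-immediate:
a_n = 377 * (1-(1+0.09)^(-16))/0.09 = 3133.8344
Discount back 2 years to time 0:
PV = 3133.8344 * (1+0.09)^(-2)
= 3133.8344 * 0.84168
= 2637.6857


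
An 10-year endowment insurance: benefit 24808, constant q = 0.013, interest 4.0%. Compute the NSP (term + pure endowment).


Term component = 2478.3862
Pure endowment = 10_p_x * v^10 * benefit = 0.877347 * 0.675564 * 24808 = 14703.8102
NSP = 17182.1963


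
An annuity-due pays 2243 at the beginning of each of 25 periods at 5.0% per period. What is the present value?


PV_due = PMT * (1-(1+i)^(-n))/i * (1+i)
PV_immediate = 31612.7177
PV_due = 31612.7177 * 1.05
= 33193.3535


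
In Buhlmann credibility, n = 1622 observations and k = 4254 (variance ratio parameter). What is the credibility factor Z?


Z = n / (n + k)
= 1622 / (1622 + 4254)
= 1622 / 5876
= 0.276


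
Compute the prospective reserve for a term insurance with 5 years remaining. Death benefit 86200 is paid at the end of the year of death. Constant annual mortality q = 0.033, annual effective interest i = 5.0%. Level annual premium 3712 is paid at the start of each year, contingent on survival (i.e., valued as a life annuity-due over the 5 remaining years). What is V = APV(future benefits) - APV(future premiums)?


v = 1/(1+i) = 0.952381
APV(future benefits) per unit = sum_{k=0}^{4} k_p_x * q * v^(k+1) = 0.134187
APV(future benefits) = 86200 * 0.134187 = 11566.898
Life annuity-due factor ä_{x:5} = sum_{k=0}^{4} k_p_x * v^k = 4.269578
APV(future premiums) = 3712 * 4.269578 = 15848.6752
V = 11566.898 - 15848.6752
= -4281.7773


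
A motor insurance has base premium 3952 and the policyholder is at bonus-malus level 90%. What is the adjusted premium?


adjusted = base * BM_level / 100
= 3952 * 90 / 100
= 3952 * 0.9
= 3556.8


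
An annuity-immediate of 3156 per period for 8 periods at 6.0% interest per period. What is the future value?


FV = PMT * ((1+i)^n - 1) / i
= 3156 * ((1.06)^8 - 1) / 0.06
= 3156 * (1.593848 - 1) / 0.06
= 31236.4087


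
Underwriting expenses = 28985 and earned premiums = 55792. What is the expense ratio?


Expense ratio = expenses / premiums
= 28985 / 55792
= 0.5195


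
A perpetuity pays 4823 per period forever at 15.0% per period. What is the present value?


PV = PMT / i
= 4823 / 0.15
= 32153.3333


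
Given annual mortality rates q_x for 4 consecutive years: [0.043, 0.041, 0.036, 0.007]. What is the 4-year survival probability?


p_k = 1 - q_k for each year
Survival = product of (1 - q_k)
= 0.957 * 0.959 * 0.964 * 0.993
= 0.8785


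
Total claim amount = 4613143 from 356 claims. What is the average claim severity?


severity = total / number
= 4613143 / 356
= 12958.2669


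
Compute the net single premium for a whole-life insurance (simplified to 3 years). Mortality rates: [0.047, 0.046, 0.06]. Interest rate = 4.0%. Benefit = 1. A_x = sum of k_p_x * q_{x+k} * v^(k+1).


v = 0.961538
Year 0: k_p_x=1.0, q=0.047, term=0.045192
Year 1: k_p_x=0.953, q=0.046, term=0.040531
Year 2: k_p_x=0.909162, q=0.06, term=0.048495
A_x = 0.1342


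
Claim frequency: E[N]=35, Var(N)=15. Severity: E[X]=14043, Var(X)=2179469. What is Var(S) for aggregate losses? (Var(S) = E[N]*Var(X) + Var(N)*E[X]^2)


Var(S) = E[N]*Var(X) + Var(N)*E[X]^2
= 35*2179469 + 15*14043^2
= 76281415 + 2958087735
= 3.0344e+09


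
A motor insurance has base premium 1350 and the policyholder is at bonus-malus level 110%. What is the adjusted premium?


adjusted = base * BM_level / 100
= 1350 * 110 / 100
= 1350 * 1.1
= 1485.0


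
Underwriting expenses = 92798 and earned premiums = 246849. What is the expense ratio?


Expense ratio = expenses / premiums
= 92798 / 246849
= 0.3759


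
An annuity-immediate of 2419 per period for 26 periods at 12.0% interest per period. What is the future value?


FV = PMT * ((1+i)^n - 1) / i
= 2419 * ((1.12)^26 - 1) / 0.12
= 2419 * (19.040072 - 1) / 0.12
= 363657.7875


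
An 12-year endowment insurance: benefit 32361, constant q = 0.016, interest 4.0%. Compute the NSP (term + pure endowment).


Term component = 4487.2269
Pure endowment = 12_p_x * v^12 * benefit = 0.824027 * 0.624597 * 32361 = 16655.7059
NSP = 21142.9328


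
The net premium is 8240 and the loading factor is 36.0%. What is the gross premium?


Gross = net * (1 + loading)
= 8240 * (1 + 0.36)
= 8240 * 1.36
= 11206.4


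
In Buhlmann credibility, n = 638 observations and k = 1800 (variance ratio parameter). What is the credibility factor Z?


Z = n / (n + k)
= 638 / (638 + 1800)
= 638 / 2438
= 0.2617


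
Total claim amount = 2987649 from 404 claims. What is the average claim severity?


severity = total / number
= 2987649 / 404
= 7395.1708


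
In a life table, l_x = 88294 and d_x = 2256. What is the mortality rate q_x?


q_x = d_x / l_x
= 2256 / 88294
= 0.0256


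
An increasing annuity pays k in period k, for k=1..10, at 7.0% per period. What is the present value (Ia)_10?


(Ia)_n = sum_{k=1}^{n} k * v^k, v = 1/(1+i)
v = 0.934579
Sum computed term by term:
(Ia)_10 = 34.7391


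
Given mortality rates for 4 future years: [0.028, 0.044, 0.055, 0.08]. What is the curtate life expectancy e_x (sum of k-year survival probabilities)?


e_x = sum_{k=1}^{n} k_p_x
k_p_x values:
  1_p_x = 0.972
  2_p_x = 0.929232
  3_p_x = 0.878124
  4_p_x = 0.807874
e_x = 3.5872


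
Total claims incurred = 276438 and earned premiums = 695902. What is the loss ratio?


Loss ratio = claims / premiums
= 276438 / 695902
= 0.3972


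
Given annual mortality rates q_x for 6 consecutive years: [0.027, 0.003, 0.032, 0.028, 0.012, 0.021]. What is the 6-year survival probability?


p_k = 1 - q_k for each year
Survival = product of (1 - q_k)
= 0.973 * 0.997 * 0.968 * 0.972 * 0.988 * 0.979
= 0.8829


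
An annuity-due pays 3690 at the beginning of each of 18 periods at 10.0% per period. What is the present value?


PV_due = PMT * (1-(1+i)^(-n))/i * (1+i)
PV_immediate = 30263.2107
PV_due = 30263.2107 * 1.1
= 33289.5317


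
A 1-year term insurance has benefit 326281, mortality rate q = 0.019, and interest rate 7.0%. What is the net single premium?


NSP = benefit * q * v
v = 1/(1+i) = 0.934579
NSP = 326281 * 0.019 * 0.934579
= 5793.7748


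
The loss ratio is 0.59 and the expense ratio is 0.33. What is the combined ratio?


Combined ratio = loss ratio + expense ratio
= 0.59 + 0.33
= 0.92


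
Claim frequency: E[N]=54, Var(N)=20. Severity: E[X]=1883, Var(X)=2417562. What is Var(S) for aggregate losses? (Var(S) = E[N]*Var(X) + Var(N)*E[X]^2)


Var(S) = E[N]*Var(X) + Var(N)*E[X]^2
= 54*2417562 + 20*1883^2
= 130548348 + 70913780
= 2.0146e+08


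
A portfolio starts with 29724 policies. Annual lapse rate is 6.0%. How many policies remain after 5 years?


remaining = initial * (1 - lapse)^years
= 29724 * (1 - 0.06)^5
= 29724 * 0.733904
= 21814.5632


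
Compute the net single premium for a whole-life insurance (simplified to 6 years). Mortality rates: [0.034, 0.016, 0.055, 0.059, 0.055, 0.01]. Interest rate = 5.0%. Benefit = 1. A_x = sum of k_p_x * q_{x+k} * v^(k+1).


v = 0.952381
Year 0: k_p_x=1.0, q=0.034, term=0.032381
Year 1: k_p_x=0.966, q=0.016, term=0.014019
Year 2: k_p_x=0.950544, q=0.055, term=0.045161
Year 3: k_p_x=0.898264, q=0.059, term=0.043601
Year 4: k_p_x=0.845266, q=0.055, term=0.036426
Year 5: k_p_x=0.798777, q=0.01, term=0.005961
A_x = 0.1775


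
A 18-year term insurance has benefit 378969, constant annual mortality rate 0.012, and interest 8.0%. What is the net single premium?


NSP = benefit * sum_{k=0}^{n-1} k_p_x * q * v^(k+1)
With constant q=0.012, v=0.925926
Sum = 0.104169
NSP = 378969 * 0.104169
= 39476.8108


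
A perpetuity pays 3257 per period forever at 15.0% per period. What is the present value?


PV = PMT / i
= 3257 / 0.15
= 21713.3333


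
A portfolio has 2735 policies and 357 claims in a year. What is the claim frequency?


frequency = claims / policies
= 357 / 2735
= 0.1305


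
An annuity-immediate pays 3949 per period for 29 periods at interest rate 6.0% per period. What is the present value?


PV = PMT * (1 - (1+i)^(-n)) / i
= 3949 * (1 - (1+0.06)^(-29)) / 0.06
= 3949 * (1 - 0.184557) / 0.06
= 3949 * 13.590721
= 53669.7573


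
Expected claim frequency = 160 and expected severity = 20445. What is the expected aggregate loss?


E[S] = E[N] * E[X]
= 160 * 20445
= 3.2712e+06


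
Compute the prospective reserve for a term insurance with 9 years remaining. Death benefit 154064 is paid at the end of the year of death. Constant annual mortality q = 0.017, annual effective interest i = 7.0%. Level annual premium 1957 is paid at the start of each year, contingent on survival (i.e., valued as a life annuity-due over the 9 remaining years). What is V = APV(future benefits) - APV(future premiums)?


v = 1/(1+i) = 0.934579
APV(future benefits) per unit = sum_{k=0}^{8} k_p_x * q * v^(k+1) = 0.104315
APV(future benefits) = 154064 * 0.104315 = 16071.2021
Life annuity-due factor ä_{x:9} = sum_{k=0}^{8} k_p_x * v^k = 6.565715
APV(future premiums) = 1957 * 6.565715 = 12849.1049
V = 16071.2021 - 12849.1049
= 3222.0972
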